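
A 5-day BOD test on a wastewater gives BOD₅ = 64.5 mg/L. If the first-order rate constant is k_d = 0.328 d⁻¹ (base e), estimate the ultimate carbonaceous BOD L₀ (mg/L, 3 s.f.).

BOD₅ = L₀(1 − e^(−5k_d)) ⇒ L₀ = BOD₅ / (1 − e^(−5×0.328))
= 64.5 / (1 − 0.1940) = 64.5 / 0.8060 = 80.02 mg/L.

L₀ ≈ 80.0 mg/L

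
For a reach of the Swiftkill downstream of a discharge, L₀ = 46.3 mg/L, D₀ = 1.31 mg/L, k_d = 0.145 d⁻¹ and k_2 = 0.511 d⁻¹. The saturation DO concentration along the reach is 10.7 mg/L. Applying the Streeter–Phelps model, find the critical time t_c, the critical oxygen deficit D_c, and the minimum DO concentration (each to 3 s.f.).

t_c ≈ 3.24 d; D_c ≈ 8.21 mg/L; min DO ≈ 2.49 mg/L

With k_2/k_d = 3.524 and 1 − D₀(k_2−k_d)/(k_d L₀) = 0.9286,
t_c = ln(3.524 × 0.9286) / (0.511 − 0.145) = ln(3.272) / 0.3660 = 1.186/0.3660 = 3.239 d.
D_c = (k_d/k_2) L₀ e^(−k_d t_c) = (0.145/0.511) × 46.3 × e^(−0.145×3.239) = 0.2838 × 46.3 × 0.6252 = 8.214 mg/L.
Minimum DO = C_s − D_c = 10.7 − 8.214 = 2.486 mg/L.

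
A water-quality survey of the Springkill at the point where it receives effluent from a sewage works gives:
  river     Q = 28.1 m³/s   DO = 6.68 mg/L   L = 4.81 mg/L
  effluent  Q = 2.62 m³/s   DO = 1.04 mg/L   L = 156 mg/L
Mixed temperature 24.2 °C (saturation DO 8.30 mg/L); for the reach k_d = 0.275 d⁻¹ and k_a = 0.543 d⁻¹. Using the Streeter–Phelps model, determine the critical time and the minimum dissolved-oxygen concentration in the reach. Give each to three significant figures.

t_c ≈ 2.08 d; minimum DO ≈ 3.24 mg/L

Mixed DO = (28.1×6.68 + 2.62×1.04)/(28.1+2.62) = 190.4/30.72 = 6.199 mg/L.
Mixed L₀ = (28.1×4.81 + 2.62×156)/(30.72) = 543.9/30.72 = 17.70 mg/L.
Initial deficit D₀ = C_s − DO₀ = 8.30 − 6.199 = 2.101 mg/L.
t_c = (1/0.2680) ln[(0.543/0.275)(1 − 2.101×0.2680/(0.275×17.70))] = 3.731 × ln(1.746) = 2.080 d.
D_c = (0.275/0.543) × 17.70 × e^(−0.275×2.080) = 0.5064 × 17.70 × 0.5644 = 5.061 mg/L.
Minimum DO = 8.30 − 5.061 = 3.239 mg/L.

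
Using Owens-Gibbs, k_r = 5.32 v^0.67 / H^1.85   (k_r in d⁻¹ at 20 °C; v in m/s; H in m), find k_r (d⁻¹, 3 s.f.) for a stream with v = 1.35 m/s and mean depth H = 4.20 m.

k_r ≈ 0.457 d⁻¹

k_r = 5.32 × 1.35^0.67 / 4.20^1.85 = 5.32 × 1.223 / 14.22 = 0.4573 d⁻¹.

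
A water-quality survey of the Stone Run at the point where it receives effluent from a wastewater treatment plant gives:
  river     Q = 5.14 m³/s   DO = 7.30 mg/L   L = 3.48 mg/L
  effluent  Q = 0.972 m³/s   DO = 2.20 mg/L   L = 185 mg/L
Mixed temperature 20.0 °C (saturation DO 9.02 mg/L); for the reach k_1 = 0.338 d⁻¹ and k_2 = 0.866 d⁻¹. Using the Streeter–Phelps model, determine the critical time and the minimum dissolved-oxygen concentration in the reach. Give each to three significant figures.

Mixed DO = (5.14×7.30 + 0.972×2.20)/(5.14+0.972) = 39.66/6.112 = 6.489 mg/L.
Mixed L₀ = (5.14×3.48 + 0.972×185)/(6.112) = 197.7/6.112 = 32.35 mg/L.
Initial deficit D₀ = C_s − DO₀ = 9.02 − 6.489 = 2.531 mg/L.
t_c = (1/0.5280) ln[(0.866/0.338)(1 − 2.531×0.5280/(0.338×32.35))] = 1.894 × ln(2.249) = 1.535 d.
D_c = (0.338/0.866) × 32.35 × e^(−0.338×1.535) = 0.3903 × 32.35 × 0.5952 = 7.515 mg/L.
Minimum DO = 9.02 − 7.515 = 1.505 mg/L.

t_c ≈ 1.53 d; minimum DO ≈ 1.51 mg/L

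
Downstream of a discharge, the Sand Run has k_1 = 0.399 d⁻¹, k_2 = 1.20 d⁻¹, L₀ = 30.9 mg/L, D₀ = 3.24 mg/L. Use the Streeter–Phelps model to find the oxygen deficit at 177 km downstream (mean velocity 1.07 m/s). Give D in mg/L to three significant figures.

Travel time t = x/v = 177 km / (1.07 m/s) = 177000 m / 1.07 m/s = 165400 s = 1.915 d.
k_1 L₀/(k_2−k_1) = 0.399×30.9/(1.20−0.399) = 12.33/0.8010 = 15.39 mg/L.
e^(−k_1 t) = e^(−0.399×1.915) = 0.4658; e^(−k_2 t) = e^(−1.20×1.915) = 0.1005.
D = 15.39 × (0.4658 − 0.1005) + 3.24 × 0.1005 = 5.623 + 0.3256 = 5.949 mg/L.

D ≈ 5.95 mg/L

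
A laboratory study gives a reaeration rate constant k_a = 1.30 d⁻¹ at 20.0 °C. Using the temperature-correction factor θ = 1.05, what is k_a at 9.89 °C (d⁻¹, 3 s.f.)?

k_a(T₂) = k_a(T₁) · θ^(T₂−T₁) = 1.30 × 1.05^(9.89−20.0)
= 1.30 × 1.05^-10.1 = 1.30 × 0.6106 = 0.7938 d⁻¹.

k_a ≈ 0.794 d⁻¹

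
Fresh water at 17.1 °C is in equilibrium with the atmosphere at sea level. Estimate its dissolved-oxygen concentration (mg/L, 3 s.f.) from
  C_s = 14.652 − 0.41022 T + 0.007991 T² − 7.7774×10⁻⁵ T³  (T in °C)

C_s = 14.652 − 0.41022×17.1 + 0.007991×17.1² − 7.7774×10⁻⁵×17.1³ = 9.585 mg/L.

C_s ≈ 9.58 mg/L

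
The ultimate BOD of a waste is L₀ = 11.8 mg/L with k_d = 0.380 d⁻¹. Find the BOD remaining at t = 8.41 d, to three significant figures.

L_t = L₀ e^(−k_d t) = 11.8 × e^(−0.380×8.41) = 11.8 × 0.04093 = 0.4830 mg/L.

L ≈ 0.483 mg/L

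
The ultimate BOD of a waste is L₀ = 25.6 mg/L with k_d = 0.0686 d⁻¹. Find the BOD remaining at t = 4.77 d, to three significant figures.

L_t = L₀ e^(−k_d t) = 25.6 × e^(−0.0686×4.77) = 25.6 × 0.7209 = 18.46 mg/L.

L ≈ 18.5 mg/L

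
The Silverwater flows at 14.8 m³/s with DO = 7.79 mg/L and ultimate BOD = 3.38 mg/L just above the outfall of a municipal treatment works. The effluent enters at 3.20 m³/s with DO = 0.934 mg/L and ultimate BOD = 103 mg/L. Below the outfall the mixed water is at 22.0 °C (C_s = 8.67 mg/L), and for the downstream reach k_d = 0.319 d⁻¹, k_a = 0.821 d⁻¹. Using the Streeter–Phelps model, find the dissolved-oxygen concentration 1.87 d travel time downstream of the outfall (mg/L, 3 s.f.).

DO ≈ 3.72 mg/L

Mixed DO = (14.8×7.79 + 3.20×0.934)/(14.8+3.20) = 118.3/18.00 = 6.571 mg/L.
Mixed L₀ = (14.8×3.38 + 3.20×103)/(18.00) = 379.6/18.00 = 21.09 mg/L.
Initial deficit D₀ = C_s − DO₀ = 8.67 − 6.571 = 2.099 mg/L.
D(1.87) = [0.319×21.09/(0.821−0.319)](e^(−0.319×1.87) − e^(−0.821×1.87)) + 2.099 e^(−0.821×1.87)
= 13.40 × (0.5507 − 0.2154) + 2.099 × 0.2154 = 4.946 mg/L.
DO = 8.67 − 4.946 = 3.724 mg/L.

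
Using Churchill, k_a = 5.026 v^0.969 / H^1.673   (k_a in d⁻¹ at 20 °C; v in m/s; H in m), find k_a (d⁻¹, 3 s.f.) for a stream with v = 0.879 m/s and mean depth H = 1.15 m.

k_a ≈ 3.51 d⁻¹

k_a = 5.026 × 0.879^0.969 / 1.15^1.673 = 5.026 × 0.8825 / 1.263 = 3.511 d⁻¹.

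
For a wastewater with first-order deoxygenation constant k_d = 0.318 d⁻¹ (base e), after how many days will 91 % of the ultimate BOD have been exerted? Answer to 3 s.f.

t ≈ 7.57 d

y/L₀ = 1 − e^(−k_d t) = 0.91 ⇒ e^(−k_d t) = 0.0900
t = −ln(0.0900) / 0.318 = 2.408 / 0.318 = 7.572 d.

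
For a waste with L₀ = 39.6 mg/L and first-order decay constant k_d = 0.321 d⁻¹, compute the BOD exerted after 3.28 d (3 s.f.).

y ≈ 25.8 mg/L

y_t = L₀(1 − e^(−k_d t)) = 39.6 × (1 − e^(−0.321×3.28))
= 39.6 × (1 − 0.3489) = 39.6 × 0.6511 = 25.78 mg/L.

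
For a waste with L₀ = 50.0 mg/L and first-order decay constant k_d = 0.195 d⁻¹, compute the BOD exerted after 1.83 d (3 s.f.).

y ≈ 15.0 mg/L

y_t = L₀(1 − e^(−k_d t)) = 50.0 × (1 − e^(−0.195×1.83))
= 50.0 × (1 − 0.6999) = 50.0 × 0.3001 = 15.01 mg/L.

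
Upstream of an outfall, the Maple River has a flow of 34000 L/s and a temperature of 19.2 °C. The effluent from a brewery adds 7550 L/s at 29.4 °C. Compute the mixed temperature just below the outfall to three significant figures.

21.1 °C

Flow-weighted mixing: C = (Q_r C_r + Q_w C_w)/(Q_r + Q_w)
= (34000×19.2 + 7550×29.4)/(34000 + 7550) = 874800/41550 = 21.05 °C.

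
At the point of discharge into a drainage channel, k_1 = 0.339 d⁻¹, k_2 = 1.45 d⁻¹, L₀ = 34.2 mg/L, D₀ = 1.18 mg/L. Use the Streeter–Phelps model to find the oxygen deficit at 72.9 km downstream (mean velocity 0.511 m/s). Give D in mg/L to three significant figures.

D ≈ 5.12 mg/L

Travel time t = x/v = 72.9 km / (0.511 m/s) = 72900 m / 0.511 m/s = 142700 s = 1.651 d.
k_1 L₀/(k_2−k_1) = 0.339×34.2/(1.45−0.339) = 11.59/1.111 = 10.44 mg/L.
e^(−k_1 t) = e^(−0.339×1.651) = 0.5714; e^(−k_2 t) = e^(−1.45×1.651) = 0.09125.
D = 10.44 × (0.5714 − 0.09125) + 1.18 × 0.09125 = 5.010 + 0.1077 = 5.118 mg/L.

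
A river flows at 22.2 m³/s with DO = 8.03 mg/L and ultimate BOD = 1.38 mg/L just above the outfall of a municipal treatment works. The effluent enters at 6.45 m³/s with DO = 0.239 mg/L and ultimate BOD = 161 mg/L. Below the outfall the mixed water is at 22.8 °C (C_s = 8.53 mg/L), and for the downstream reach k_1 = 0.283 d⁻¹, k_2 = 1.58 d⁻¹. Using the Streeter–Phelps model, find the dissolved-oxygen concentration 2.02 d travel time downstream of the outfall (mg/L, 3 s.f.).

DO ≈ 4.18 mg/L

Mixed DO = (22.2×8.03 + 6.45×0.239)/(22.2+6.45) = 179.8/28.65 = 6.276 mg/L.
Mixed L₀ = (22.2×1.38 + 6.45×161)/(28.65) = 1069/28.65 = 37.32 mg/L.
Initial deficit D₀ = C_s − DO₀ = 8.53 − 6.276 = 2.254 mg/L.
D(2.02) = [0.283×37.32/(1.58−0.283)](e^(−0.283×2.02) − e^(−1.58×2.02)) + 2.254 e^(−1.58×2.02)
= 8.142 × (0.5646 − 0.04111) + 2.254 × 0.04111 = 4.355 mg/L.
DO = 8.53 − 4.355 = 4.175 mg/L.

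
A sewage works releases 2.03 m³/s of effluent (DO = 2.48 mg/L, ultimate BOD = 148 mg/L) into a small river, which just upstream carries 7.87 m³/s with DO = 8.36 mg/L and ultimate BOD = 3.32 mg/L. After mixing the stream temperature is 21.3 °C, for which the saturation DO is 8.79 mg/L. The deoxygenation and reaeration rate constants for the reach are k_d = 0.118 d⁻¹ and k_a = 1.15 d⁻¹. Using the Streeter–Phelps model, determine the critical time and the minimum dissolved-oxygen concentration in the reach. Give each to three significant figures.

Mixed DO = (7.87×8.36 + 2.03×2.48)/(7.87+2.03) = 70.83/9.900 = 7.154 mg/L.
Mixed L₀ = (7.87×3.32 + 2.03×148)/(9.900) = 326.6/9.900 = 32.99 mg/L.
Initial deficit D₀ = C_s − DO₀ = 8.79 − 7.154 = 1.636 mg/L.
t_c = (1/1.032) ln[(1.15/0.118)(1 − 1.636×1.032/(0.118×32.99))] = 0.9690 × ln(5.519) = 1.655 d.
D_c = (0.118/1.15) × 32.99 × e^(−0.118×1.655) = 0.1026 × 32.99 × 0.8226 = 2.784 mg/L.
Minimum DO = 8.79 − 2.784 = 6.006 mg/L.

t_c ≈ 1.66 d; minimum DO ≈ 6.01 mg/L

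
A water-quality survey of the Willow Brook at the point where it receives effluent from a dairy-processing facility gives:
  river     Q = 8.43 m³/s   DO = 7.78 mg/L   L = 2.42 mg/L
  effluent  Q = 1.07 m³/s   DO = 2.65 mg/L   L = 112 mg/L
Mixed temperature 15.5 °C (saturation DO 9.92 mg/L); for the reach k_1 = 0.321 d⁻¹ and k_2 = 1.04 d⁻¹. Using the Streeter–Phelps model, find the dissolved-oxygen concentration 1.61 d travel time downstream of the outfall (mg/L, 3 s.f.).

Mixed DO = (8.43×7.78 + 1.07×2.65)/(8.43+1.07) = 68.42/9.500 = 7.202 mg/L.
Mixed L₀ = (8.43×2.42 + 1.07×112)/(9.500) = 140.2/9.500 = 14.76 mg/L.
Initial deficit D₀ = C_s − DO₀ = 9.92 − 7.202 = 2.718 mg/L.
D(1.61) = [0.321×14.76/(1.04−0.321)](e^(−0.321×1.61) − e^(−1.04×1.61)) + 2.718 e^(−1.04×1.61)
= 6.591 × (0.5964 − 0.1874) + 2.718 × 0.1874 = 3.205 mg/L.
DO = 9.92 − 3.205 = 6.715 mg/L.

DO ≈ 6.72 mg/L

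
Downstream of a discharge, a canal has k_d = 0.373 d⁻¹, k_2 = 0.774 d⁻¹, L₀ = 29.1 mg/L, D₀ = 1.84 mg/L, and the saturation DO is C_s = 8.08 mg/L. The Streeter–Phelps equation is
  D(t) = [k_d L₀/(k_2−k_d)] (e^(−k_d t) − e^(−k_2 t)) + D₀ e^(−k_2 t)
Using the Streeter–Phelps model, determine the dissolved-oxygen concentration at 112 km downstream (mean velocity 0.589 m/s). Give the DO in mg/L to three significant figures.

Travel time t = x/v = 112 km / (0.589 m/s) = 112000 m / 0.589 m/s = 190200 s = 2.201 d.
k_d L₀/(k_2−k_d) = 0.373×29.1/(0.774−0.373) = 10.85/0.4010 = 27.07 mg/L.
e^(−k_d t) = e^(−0.373×2.201) = 0.4400; e^(−k_2 t) = e^(−0.774×2.201) = 0.1821.
D = 27.07 × (0.4400 − 0.1821) + 1.84 × 0.1821 = 6.983 + 0.3350 = 7.318 mg/L.
DO = C_s − D = 8.08 − 7.318 = 0.7621 mg/L.

DO ≈ 0.762 mg/L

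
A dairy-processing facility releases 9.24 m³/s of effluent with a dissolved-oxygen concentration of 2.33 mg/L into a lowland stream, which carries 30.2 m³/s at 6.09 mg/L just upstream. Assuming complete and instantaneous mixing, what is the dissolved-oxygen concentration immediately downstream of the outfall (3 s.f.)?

Flow-weighted mixing: C = (Q_r C_r + Q_w C_w)/(Q_r + Q_w)
= (30.2×6.09 + 9.24×2.33)/(30.2 + 9.24) = 205.4/39.44 = 5.209 mg/L.

5.21 mg/L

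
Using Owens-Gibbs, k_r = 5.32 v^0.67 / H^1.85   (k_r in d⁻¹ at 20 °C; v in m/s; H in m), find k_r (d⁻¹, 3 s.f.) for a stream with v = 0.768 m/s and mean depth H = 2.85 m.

k_r ≈ 0.642 d⁻¹

k_r = 5.32 × 0.768^0.67 / 2.85^1.85 = 5.32 × 0.8379 / 6.942 = 0.6422 d⁻¹.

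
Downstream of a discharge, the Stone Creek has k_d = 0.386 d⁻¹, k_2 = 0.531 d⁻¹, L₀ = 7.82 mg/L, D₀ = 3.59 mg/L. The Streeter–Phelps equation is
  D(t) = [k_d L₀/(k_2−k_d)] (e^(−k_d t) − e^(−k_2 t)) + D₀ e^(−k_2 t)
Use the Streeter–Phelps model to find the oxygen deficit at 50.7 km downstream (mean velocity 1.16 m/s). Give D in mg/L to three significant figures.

Travel time t = x/v = 50.7 km / (1.16 m/s) = 50700 m / 1.16 m/s = 43710 s = 0.5059 d.
k_d L₀/(k_2−k_d) = 0.386×7.82/(0.531−0.386) = 3.019/0.1450 = 20.82 mg/L.
e^(−k_d t) = e^(−0.386×0.5059) = 0.8226; e^(−k_2 t) = e^(−0.531×0.5059) = 0.7644.
D = 20.82 × (0.8226 − 0.7644) + 3.59 × 0.7644 = 1.211 + 2.744 = 3.955 mg/L.

D ≈ 3.96 mg/L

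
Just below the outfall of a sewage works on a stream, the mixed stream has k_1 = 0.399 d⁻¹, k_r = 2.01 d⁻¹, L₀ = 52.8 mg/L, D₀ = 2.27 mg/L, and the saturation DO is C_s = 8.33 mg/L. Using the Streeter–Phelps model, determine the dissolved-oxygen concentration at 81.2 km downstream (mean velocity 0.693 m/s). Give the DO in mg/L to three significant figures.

DO ≈ 1.43 mg/L

Travel time t = x/v = 81.2 km / (0.693 m/s) = 81200 m / 0.693 m/s = 117200 s = 1.356 d.
k_1 L₀/(k_r−k_1) = 0.399×52.8/(2.01−0.399) = 21.07/1.611 = 13.08 mg/L.
e^(−k_1 t) = e^(−0.399×1.356) = 0.5821; e^(−k_r t) = e^(−2.01×1.356) = 0.06549.
D = 13.08 × (0.5821 − 0.06549) + 2.27 × 0.06549 = 6.756 + 0.1487 = 6.904 mg/L.
DO = C_s − D = 8.33 − 6.904 = 1.426 mg/L.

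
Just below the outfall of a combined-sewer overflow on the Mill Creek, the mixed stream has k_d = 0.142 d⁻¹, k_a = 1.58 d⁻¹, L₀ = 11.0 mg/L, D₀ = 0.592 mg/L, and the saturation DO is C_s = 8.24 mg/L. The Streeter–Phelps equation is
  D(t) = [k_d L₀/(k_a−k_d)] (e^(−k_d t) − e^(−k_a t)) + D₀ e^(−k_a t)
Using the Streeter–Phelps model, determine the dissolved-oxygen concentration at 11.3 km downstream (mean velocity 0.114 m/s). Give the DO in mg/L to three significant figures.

DO ≈ 7.40 mg/L

Travel time t = x/v = 11.3 km / (0.114 m/s) = 11300 m / 0.114 m/s = 99120 s = 1.147 d.
k_d L₀/(k_a−k_d) = 0.142×11.0/(1.58−0.142) = 1.562/1.438 = 1.086 mg/L.
e^(−k_d t) = e^(−0.142×1.147) = 0.8497; e^(−k_a t) = e^(−1.58×1.147) = 0.1632.
D = 1.086 × (0.8497 − 0.1632) + 0.592 × 0.1632 = 0.7456 + 0.09663 = 0.8423 mg/L.
DO = C_s − D = 8.24 − 0.8423 = 7.398 mg/L.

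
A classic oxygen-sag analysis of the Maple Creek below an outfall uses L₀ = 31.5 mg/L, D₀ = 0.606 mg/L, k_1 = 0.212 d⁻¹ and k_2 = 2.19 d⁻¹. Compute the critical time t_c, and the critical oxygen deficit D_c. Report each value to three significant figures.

t_c = [1/(k_2−k_1)] ln[(k_2/k_1)(1 − D₀(k_2−k_1)/(k_1 L₀))]
= [1/(2.19−0.212)] ln[(2.19/0.212)(1 − 0.606×1.978/(0.212×31.5))]
= (1/1.978) ln[10.33 × 0.8205] = 0.5056 × ln(8.476) = 0.5056 × 2.137 = 1.081 d.
D_c = (k_1/k_2) L₀ e^(−k_1 t_c) = (0.212/2.19) × 31.5 × e^(−0.212×1.081) = 0.09680 × 31.5 × 0.7953 = 2.425 mg/L.

t_c ≈ 1.08 d; D_c ≈ 2.43 mg/L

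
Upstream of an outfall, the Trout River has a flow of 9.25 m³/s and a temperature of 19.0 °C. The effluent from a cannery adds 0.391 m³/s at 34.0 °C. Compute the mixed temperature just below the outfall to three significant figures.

19.6 °C

Flow-weighted mixing: C = (Q_r C_r + Q_w C_w)/(Q_r + Q_w)
= (9.25×19.0 + 0.391×34.0)/(9.25 + 0.391) = 189.0/9.641 = 19.61 °C.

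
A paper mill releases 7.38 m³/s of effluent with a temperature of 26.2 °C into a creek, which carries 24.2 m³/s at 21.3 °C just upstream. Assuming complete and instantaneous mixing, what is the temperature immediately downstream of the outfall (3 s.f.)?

22.4 °C

Flow-weighted mixing: C = (Q_r C_r + Q_w C_w)/(Q_r + Q_w)
= (24.2×21.3 + 7.38×26.2)/(24.2 + 7.38) = 708.8/31.58 = 22.45 °C.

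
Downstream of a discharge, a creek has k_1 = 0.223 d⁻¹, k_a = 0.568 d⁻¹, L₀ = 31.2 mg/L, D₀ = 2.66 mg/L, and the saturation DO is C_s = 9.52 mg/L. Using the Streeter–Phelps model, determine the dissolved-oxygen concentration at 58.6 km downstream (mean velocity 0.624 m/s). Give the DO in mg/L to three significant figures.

Travel time t = x/v = 58.6 km / (0.624 m/s) = 58600 m / 0.624 m/s = 93910 s = 1.087 d.
k_1 L₀/(k_a−k_1) = 0.223×31.2/(0.568−0.223) = 6.958/0.3450 = 20.17 mg/L.
e^(−k_1 t) = e^(−0.223×1.087) = 0.7848; e^(−k_a t) = e^(−0.568×1.087) = 0.5394.
D = 20.17 × (0.7848 − 0.5394) + 2.66 × 0.5394 = 4.949 + 1.435 = 6.384 mg/L.
DO = C_s − D = 9.52 − 6.384 = 3.136 mg/L.

DO ≈ 3.14 mg/L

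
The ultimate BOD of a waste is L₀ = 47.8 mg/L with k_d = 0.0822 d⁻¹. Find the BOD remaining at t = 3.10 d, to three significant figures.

L ≈ 37.0 mg/L

L_t = L₀ e^(−k_d t) = 47.8 × e^(−0.0822×3.10) = 47.8 × 0.7751 = 37.05 mg/L.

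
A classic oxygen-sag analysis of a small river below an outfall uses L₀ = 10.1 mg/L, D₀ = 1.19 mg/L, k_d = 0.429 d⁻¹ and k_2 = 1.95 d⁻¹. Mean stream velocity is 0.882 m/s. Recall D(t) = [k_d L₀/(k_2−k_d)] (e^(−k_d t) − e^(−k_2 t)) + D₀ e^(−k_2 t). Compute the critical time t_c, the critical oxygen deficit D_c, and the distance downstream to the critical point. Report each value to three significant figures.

t_c ≈ 0.640 d; D_c ≈ 1.69 mg/L; x_c ≈ 48.8 km

t_c = [1/(k_2−k_d)] ln[(k_2/k_d)(1 − D₀(k_2−k_d)/(k_d L₀))]
= [1/(1.95−0.429)] ln[(1.95/0.429)(1 − 1.19×1.521/(0.429×10.1))]
= (1/1.521) ln[4.545 × 0.5823] = 0.6575 × ln(2.647) = 0.6575 × 0.9733 = 0.6399 d.
D_c = (k_d/k_2) L₀ e^(−k_d t_c) = (0.429/1.95) × 10.1 × e^(−0.429×0.6399) = 0.2200 × 10.1 × 0.7599 = 1.689 mg/L.
x_c = v t_c = 0.882 m/s × 0.6399 d × 86400 s/d = 48760 m ≈ 48.8 km.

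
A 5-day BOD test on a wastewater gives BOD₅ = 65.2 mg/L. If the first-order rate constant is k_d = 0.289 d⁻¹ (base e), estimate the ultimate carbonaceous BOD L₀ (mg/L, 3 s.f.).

BOD₅ = L₀(1 − e^(−5k_d)) ⇒ L₀ = BOD₅ / (1 − e^(−5×0.289))
= 65.2 / (1 − 0.2357) = 65.2 / 0.7643 = 85.31 mg/L.

L₀ ≈ 85.3 mg/L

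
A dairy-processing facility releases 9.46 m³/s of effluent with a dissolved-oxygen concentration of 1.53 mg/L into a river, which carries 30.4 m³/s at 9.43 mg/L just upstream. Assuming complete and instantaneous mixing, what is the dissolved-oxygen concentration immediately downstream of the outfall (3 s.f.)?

7.56 mg/L

Flow-weighted mixing: C = (Q_r C_r + Q_w C_w)/(Q_r + Q_w)
= (30.4×9.43 + 9.46×1.53)/(30.4 + 9.46) = 301.1/39.86 = 7.555 mg/L.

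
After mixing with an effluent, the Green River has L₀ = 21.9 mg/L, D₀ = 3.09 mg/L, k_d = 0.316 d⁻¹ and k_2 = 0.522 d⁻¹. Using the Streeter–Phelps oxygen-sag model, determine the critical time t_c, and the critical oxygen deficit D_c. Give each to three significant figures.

At the critical point dD/dt = 0, so k_d L₀ e^(−k_d t) = k_2 D. Substituting D(t) from the Streeter–Phelps equation and solving for t gives
t_c = ln[(k_2/k_d)(1 − D₀(k_2−k_d)/(k_d L₀))] / (k_2−k_d).
Here k_2−k_d = 0.2060 d⁻¹ and 1 − D₀(k_2−k_d)/(k_d L₀) = 1 − 3.09×0.2060/(0.316×21.9) = 0.9080, so
t_c = ln(1.652 × 0.9080) / 0.2060 = 0.4054 / 0.2060 = 1.968 d.
D_c = (k_d/k_2) L₀ e^(−k_d t_c) = (0.316/0.522) × 21.9 × e^(−0.316×1.968) = 0.6054 × 21.9 × 0.5369 = 7.118 mg/L.

t_c ≈ 1.97 d; D_c ≈ 7.12 mg/L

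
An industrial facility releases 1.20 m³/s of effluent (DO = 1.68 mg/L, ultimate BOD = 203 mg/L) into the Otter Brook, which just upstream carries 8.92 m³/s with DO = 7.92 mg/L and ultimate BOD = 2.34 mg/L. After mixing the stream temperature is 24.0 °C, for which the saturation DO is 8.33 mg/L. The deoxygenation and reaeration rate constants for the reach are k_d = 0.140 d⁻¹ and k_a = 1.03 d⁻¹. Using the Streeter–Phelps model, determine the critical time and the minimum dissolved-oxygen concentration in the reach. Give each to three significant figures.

Mixed DO = (8.92×7.92 + 1.20×1.68)/(8.92+1.20) = 72.66/10.12 = 7.180 mg/L.
Mixed L₀ = (8.92×2.34 + 1.20×203)/(10.12) = 264.5/10.12 = 26.13 mg/L.
Initial deficit D₀ = C_s − DO₀ = 8.33 − 7.180 = 1.150 mg/L.
t_c = (1/0.8900) ln[(1.03/0.140)(1 − 1.150×0.8900/(0.140×26.13))] = 1.124 × ln(5.299) = 1.874 d.
D_c = (0.140/1.03) × 26.13 × e^(−0.140×1.874) = 0.1359 × 26.13 × 0.7693 = 2.733 mg/L.
Minimum DO = 8.33 − 2.733 = 5.597 mg/L.

t_c ≈ 1.87 d; minimum DO ≈ 5.60 mg/L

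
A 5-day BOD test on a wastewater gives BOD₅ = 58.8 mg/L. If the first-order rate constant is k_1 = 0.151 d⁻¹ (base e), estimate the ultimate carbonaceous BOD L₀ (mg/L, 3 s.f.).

BOD₅ = L₀(1 − e^(−5k_1)) ⇒ L₀ = BOD₅ / (1 − e^(−5×0.151))
= 58.8 / (1 − 0.4700) = 58.8 / 0.5300 = 110.9 mg/L.

L₀ ≈ 111 mg/L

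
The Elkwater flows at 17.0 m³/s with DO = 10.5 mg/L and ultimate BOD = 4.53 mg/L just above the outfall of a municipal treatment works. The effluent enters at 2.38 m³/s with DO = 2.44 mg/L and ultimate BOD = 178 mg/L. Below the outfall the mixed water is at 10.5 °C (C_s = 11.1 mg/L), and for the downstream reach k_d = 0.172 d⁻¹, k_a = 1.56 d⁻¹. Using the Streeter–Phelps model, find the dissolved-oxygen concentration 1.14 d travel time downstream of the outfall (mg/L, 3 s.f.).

Mixed DO = (17.0×10.5 + 2.38×2.44)/(17.0+2.38) = 184.3/19.38 = 9.510 mg/L.
Mixed L₀ = (17.0×4.53 + 2.38×178)/(19.38) = 500.6/19.38 = 25.83 mg/L.
Initial deficit D₀ = C_s − DO₀ = 11.1 − 9.510 = 1.590 mg/L.
D(1.14) = [0.172×25.83/(1.56−0.172)](e^(−0.172×1.14) − e^(−1.56×1.14)) + 1.590 e^(−1.56×1.14)
= 3.201 × (0.8219 − 0.1689) + 1.590 × 0.1689 = 2.359 mg/L.
DO = 11.1 − 2.359 = 8.741 mg/L.

DO ≈ 8.74 mg/L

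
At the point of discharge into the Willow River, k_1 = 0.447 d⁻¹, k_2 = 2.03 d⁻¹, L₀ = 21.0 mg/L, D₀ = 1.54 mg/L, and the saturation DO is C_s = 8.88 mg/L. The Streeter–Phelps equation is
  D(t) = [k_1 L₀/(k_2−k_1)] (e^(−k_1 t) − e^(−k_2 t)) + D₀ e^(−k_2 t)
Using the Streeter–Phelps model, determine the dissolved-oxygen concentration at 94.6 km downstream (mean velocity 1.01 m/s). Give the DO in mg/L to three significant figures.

DO ≈ 5.71 mg/L

Travel time t = x/v = 94.6 km / (1.01 m/s) = 94600 m / 1.01 m/s = 93660 s = 1.084 d.
k_1 L₀/(k_2−k_1) = 0.447×21.0/(2.03−0.447) = 9.387/1.583 = 5.930 mg/L.
e^(−k_1 t) = e^(−0.447×1.084) = 0.6160; e^(−k_2 t) = e^(−2.03×1.084) = 0.1107.
D = 5.930 × (0.6160 − 0.1107) + 1.54 × 0.1107 = 2.996 + 0.1705 = 3.166 mg/L.
DO = C_s − D = 8.88 − 3.166 = 5.714 mg/L.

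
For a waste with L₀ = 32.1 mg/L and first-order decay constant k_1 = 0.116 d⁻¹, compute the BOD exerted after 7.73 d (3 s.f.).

y_t = L₀(1 − e^(−k_1 t)) = 32.1 × (1 − e^(−0.116×7.73))
= 32.1 × (1 − 0.4079) = 32.1 × 0.5921 = 19.01 mg/L.

y ≈ 19.0 mg/L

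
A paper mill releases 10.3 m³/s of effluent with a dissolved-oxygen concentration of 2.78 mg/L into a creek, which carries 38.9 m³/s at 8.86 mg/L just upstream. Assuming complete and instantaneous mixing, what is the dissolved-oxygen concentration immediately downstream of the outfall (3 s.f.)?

Flow-weighted mixing: C = (Q_r C_r + Q_w C_w)/(Q_r + Q_w)
= (38.9×8.86 + 10.3×2.78)/(38.9 + 10.3) = 373.3/49.20 = 7.587 mg/L.

7.59 mg/L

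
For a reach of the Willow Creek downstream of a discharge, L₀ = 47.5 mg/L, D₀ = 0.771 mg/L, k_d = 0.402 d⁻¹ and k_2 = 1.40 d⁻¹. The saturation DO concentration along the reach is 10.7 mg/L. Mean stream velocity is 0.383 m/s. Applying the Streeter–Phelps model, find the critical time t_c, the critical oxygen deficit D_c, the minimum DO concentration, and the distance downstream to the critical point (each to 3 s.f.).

t_c = [1/(k_2−k_d)] ln[(k_2/k_d)(1 − D₀(k_2−k_d)/(k_d L₀))]
= [1/(1.40−0.402)] ln[(1.40/0.402)(1 − 0.771×0.9980/(0.402×47.5))]
= (1/0.9980) ln[3.483 × 0.9597] = 1.002 × ln(3.342) = 1.002 × 1.207 = 1.209 d.
D_c = (k_d/k_2) L₀ e^(−k_d t_c) = (0.402/1.40) × 47.5 × e^(−0.402×1.209) = 0.2871 × 47.5 × 0.6151 = 8.389 mg/L.
Minimum DO = C_s − D_c = 10.7 − 8.389 = 2.311 mg/L.
x_c = v t_c = 0.383 m/s × 1.209 d × 86400 s/d = 40010 m ≈ 40.0 km.

t_c ≈ 1.21 d; D_c ≈ 8.39 mg/L; min DO ≈ 2.31 mg/L; x_c ≈ 40.0 km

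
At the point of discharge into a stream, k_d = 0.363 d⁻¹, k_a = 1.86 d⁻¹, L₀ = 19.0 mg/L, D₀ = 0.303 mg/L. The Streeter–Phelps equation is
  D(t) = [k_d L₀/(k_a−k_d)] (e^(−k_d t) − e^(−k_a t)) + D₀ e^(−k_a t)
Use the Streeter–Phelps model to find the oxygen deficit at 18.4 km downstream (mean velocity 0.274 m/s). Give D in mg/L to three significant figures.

D ≈ 2.46 mg/L

Travel time t = x/v = 18.4 km / (0.274 m/s) = 18400 m / 0.274 m/s = 67150 s = 0.7772 d.
k_d L₀/(k_a−k_d) = 0.363×19.0/(1.86−0.363) = 6.897/1.497 = 4.607 mg/L.
e^(−k_d t) = e^(−0.363×0.7772) = 0.7542; e^(−k_a t) = e^(−1.86×0.7772) = 0.2356.
D = 4.607 × (0.7542 − 0.2356) + 0.303 × 0.2356 = 2.389 + 0.07138 = 2.461 mg/L.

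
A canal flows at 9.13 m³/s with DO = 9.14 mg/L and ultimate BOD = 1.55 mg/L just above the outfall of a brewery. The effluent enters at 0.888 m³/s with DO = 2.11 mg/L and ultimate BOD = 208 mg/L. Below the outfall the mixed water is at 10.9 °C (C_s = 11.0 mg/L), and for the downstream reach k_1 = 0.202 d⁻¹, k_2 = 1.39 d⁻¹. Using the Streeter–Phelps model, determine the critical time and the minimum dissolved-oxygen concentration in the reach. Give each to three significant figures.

Mixed DO = (9.13×9.14 + 0.888×2.11)/(9.13+0.888) = 85.32/10.02 = 8.517 mg/L.
Mixed L₀ = (9.13×1.55 + 0.888×208)/(10.02) = 198.9/10.02 = 19.85 mg/L.
Initial deficit D₀ = C_s − DO₀ = 11.0 − 8.517 = 2.483 mg/L.
t_c = (1/1.188) ln[(1.39/0.202)(1 − 2.483×1.188/(0.202×19.85))] = 0.8418 × ln(1.819) = 0.5034 d.
D_c = (0.202/1.39) × 19.85 × e^(−0.202×0.5034) = 0.1453 × 19.85 × 0.9033 = 2.606 mg/L.
Minimum DO = 11.0 − 2.606 = 8.394 mg/L.

t_c ≈ 0.503 d; minimum DO ≈ 8.39 mg/L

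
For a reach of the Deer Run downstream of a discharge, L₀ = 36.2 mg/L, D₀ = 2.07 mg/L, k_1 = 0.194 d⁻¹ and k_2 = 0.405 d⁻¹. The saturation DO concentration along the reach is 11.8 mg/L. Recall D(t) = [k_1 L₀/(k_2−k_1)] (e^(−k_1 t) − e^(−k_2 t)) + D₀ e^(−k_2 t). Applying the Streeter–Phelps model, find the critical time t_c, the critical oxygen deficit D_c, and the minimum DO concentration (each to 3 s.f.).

At the critical point dD/dt = 0, so k_1 L₀ e^(−k_1 t) = k_2 D. Substituting D(t) from the Streeter–Phelps equation and solving for t gives
t_c = ln[(k_2/k_1)(1 − D₀(k_2−k_1)/(k_1 L₀))] / (k_2−k_1).
Here k_2−k_1 = 0.2110 d⁻¹ and 1 − D₀(k_2−k_1)/(k_1 L₀) = 1 − 2.07×0.2110/(0.194×36.2) = 0.9378, so
t_c = ln(2.088 × 0.9378) / 0.2110 = 0.6718 / 0.2110 = 3.184 d.
D_c = (k_1/k_2) L₀ e^(−k_1 t_c) = (0.194/0.405) × 36.2 × e^(−0.194×3.184) = 0.4790 × 36.2 × 0.5392 = 9.350 mg/L.
Minimum DO = C_s − D_c = 11.8 − 9.350 = 2.450 mg/L.

t_c ≈ 3.18 d; D_c ≈ 9.35 mg/L; min DO ≈ 2.45 mg/L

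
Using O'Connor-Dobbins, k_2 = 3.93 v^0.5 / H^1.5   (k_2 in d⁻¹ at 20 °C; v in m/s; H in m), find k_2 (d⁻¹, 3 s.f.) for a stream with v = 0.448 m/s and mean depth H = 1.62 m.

k_2 ≈ 1.28 d⁻¹

k_2 = 3.93 × 0.448^0.5 / 1.62^1.5 = 3.93 × 0.6693 / 2.062 = 1.276 d⁻¹.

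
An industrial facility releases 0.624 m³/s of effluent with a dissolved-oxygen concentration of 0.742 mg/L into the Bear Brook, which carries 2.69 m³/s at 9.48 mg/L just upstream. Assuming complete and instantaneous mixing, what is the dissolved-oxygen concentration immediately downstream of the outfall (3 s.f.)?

Flow-weighted mixing: C = (Q_r C_r + Q_w C_w)/(Q_r + Q_w)
= (2.69×9.48 + 0.624×0.742)/(2.69 + 0.624) = 25.96/3.314 = 7.835 mg/L.

7.83 mg/L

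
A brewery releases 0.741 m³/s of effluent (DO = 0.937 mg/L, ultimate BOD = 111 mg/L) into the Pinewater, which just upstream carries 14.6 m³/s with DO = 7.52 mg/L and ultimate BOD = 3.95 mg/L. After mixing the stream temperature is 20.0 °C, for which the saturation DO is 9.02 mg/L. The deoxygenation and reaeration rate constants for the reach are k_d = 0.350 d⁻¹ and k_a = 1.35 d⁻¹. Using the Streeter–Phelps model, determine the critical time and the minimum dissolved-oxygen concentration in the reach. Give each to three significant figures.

Mixed DO = (14.6×7.52 + 0.741×0.937)/(14.6+0.741) = 110.5/15.34 = 7.202 mg/L.
Mixed L₀ = (14.6×3.95 + 0.741×111)/(15.34) = 139.9/15.34 = 9.121 mg/L.
Initial deficit D₀ = C_s − DO₀ = 9.02 − 7.202 = 1.818 mg/L.
t_c = (1/1.000) ln[(1.35/0.350)(1 − 1.818×1.000/(0.350×9.121))] = 1.000 × ln(1.661) = 0.5071 d.
D_c = (0.350/1.35) × 9.121 × e^(−0.350×0.5071) = 0.2593 × 9.121 × 0.8374 = 1.980 mg/L.
Minimum DO = 9.02 − 1.980 = 7.040 mg/L.

t_c ≈ 0.507 d; minimum DO ≈ 7.04 mg/L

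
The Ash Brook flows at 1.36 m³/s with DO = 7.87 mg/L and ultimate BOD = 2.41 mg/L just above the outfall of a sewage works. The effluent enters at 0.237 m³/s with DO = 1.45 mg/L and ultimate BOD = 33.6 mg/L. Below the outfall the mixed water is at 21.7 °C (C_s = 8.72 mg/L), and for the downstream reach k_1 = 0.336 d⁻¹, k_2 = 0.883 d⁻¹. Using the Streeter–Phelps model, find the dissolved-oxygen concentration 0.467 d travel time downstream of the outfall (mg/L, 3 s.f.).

DO ≈ 6.69 mg/L

Mixed DO = (1.36×7.87 + 0.237×1.45)/(1.36+0.237) = 11.05/1.597 = 6.917 mg/L.
Mixed L₀ = (1.36×2.41 + 0.237×33.6)/(1.597) = 11.24/1.597 = 7.039 mg/L.
Initial deficit D₀ = C_s − DO₀ = 8.72 − 6.917 = 1.803 mg/L.
D(0.467) = [0.336×7.039/(0.883−0.336)](e^(−0.336×0.467) − e^(−0.883×0.467)) + 1.803 e^(−0.883×0.467)
= 4.324 × (0.8548 − 0.6621) + 1.803 × 0.6621 = 2.027 mg/L.
DO = 8.72 − 2.027 = 6.693 mg/L.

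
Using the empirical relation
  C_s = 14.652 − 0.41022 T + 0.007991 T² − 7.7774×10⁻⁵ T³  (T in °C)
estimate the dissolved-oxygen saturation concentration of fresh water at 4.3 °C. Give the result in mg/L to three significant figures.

C_s ≈ 13.0 mg/L

C_s = 14.652 − 0.41022×4.3 + 0.007991×4.3² − 7.7774×10⁻⁵×4.3³ = 13.03 mg/L.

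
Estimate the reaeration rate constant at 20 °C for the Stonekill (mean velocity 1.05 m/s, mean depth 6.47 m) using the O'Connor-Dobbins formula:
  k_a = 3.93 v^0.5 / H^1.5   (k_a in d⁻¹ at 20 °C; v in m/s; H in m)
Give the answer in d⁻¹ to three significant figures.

k_a ≈ 0.245 d⁻¹

k_a = 3.93 × 1.05^0.5 / 6.47^1.5 = 3.93 × 1.025 / 16.46 = 0.2447 d⁻¹.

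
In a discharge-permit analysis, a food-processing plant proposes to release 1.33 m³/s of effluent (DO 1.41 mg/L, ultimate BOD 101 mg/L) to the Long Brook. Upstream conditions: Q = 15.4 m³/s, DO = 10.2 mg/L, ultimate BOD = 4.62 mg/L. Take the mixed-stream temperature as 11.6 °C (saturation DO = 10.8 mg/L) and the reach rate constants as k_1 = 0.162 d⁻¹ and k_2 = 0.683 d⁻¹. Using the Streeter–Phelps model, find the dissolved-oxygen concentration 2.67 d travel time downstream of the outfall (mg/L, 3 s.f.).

Mixed DO = (15.4×10.2 + 1.33×1.41)/(15.4+1.33) = 159.0/16.73 = 9.501 mg/L.
Mixed L₀ = (15.4×4.62 + 1.33×101)/(16.73) = 205.5/16.73 = 12.28 mg/L.
Initial deficit D₀ = C_s − DO₀ = 10.8 − 9.501 = 1.299 mg/L.
D(2.67) = [0.162×12.28/(0.683−0.162)](e^(−0.162×2.67) − e^(−0.683×2.67)) + 1.299 e^(−0.683×2.67)
= 3.819 × (0.6489 − 0.1614) + 1.299 × 0.1614 = 2.071 mg/L.
DO = 10.8 − 2.071 = 8.729 mg/L.

DO ≈ 8.73 mg/L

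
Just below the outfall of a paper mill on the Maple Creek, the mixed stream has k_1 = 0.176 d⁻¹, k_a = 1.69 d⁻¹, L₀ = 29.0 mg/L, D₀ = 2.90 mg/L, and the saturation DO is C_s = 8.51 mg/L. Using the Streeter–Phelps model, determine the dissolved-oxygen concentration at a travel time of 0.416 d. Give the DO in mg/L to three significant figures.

k_1 L₀/(k_a−k_1) = 0.176×29.0/(1.69−0.176) = 5.104/1.514 = 3.371 mg/L.
e^(−k_1 t) = e^(−0.176×0.4160) = 0.9294; e^(−k_a t) = e^(−1.69×0.4160) = 0.4951.
D = 3.371 × (0.9294 − 0.4951) + 2.90 × 0.4951 = 1.464 + 1.436 = 2.900 mg/L.
DO = C_s − D = 8.51 − 2.900 = 5.610 mg/L.

DO ≈ 5.61 mg/L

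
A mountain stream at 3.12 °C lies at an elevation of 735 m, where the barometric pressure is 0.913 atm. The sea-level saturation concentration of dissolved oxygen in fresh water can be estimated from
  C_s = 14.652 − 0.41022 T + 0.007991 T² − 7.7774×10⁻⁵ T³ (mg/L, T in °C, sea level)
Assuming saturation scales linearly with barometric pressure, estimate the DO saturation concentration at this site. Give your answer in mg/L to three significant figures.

At sea level: C_s = 14.652 − 0.41022×3.12 + 0.007991×3.12² − 7.7774×10⁻⁵×3.12³ = 13.45 mg/L.
Pressure correction: C_s' = 13.45 × 0.913 = 12.28 mg/L.

C_s ≈ 12.3 mg/L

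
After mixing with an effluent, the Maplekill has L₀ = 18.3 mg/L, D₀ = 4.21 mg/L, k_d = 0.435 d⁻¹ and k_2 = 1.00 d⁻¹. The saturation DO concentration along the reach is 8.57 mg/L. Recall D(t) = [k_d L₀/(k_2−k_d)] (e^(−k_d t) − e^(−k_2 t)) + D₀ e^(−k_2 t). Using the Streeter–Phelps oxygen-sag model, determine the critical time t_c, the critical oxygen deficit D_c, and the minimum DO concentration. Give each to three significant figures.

At the critical point dD/dt = 0, so k_d L₀ e^(−k_d t) = k_2 D. Substituting D(t) from the Streeter–Phelps equation and solving for t gives
t_c = ln[(k_2/k_d)(1 − D₀(k_2−k_d)/(k_d L₀))] / (k_2−k_d).
Here k_2−k_d = 0.5650 d⁻¹ and 1 − D₀(k_2−k_d)/(k_d L₀) = 1 − 4.21×0.5650/(0.435×18.3) = 0.7012, so
t_c = ln(2.299 × 0.7012) / 0.5650 = 0.4774 / 0.5650 = 0.8450 d.
L(t_c) = L₀ e^(−k_d t_c) = 18.3 × 0.6924 = 12.67 mg/L, and at the critical point k_2 D_c = k_d L, so D_c = (0.435/1.00) × 12.67 = 5.512 mg/L.
Minimum DO = C_s − D_c = 8.57 − 5.512 = 3.058 mg/L.

t_c ≈ 0.845 d; D_c ≈ 5.51 mg/L; min DO ≈ 3.06 mg/L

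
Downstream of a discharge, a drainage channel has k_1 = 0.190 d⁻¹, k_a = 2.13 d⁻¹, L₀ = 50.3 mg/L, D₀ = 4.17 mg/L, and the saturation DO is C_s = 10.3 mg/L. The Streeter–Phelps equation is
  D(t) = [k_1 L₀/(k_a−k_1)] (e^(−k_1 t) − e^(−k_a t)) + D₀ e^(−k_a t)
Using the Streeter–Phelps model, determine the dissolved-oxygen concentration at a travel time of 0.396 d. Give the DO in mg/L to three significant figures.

DO ≈ 6.06 mg/L

k_1 L₀/(k_a−k_1) = 0.190×50.3/(2.13−0.190) = 9.557/1.940 = 4.926 mg/L.
e^(−k_1 t) = e^(−0.190×0.3960) = 0.9275; e^(−k_a t) = e^(−2.13×0.3960) = 0.4302.
D = 4.926 × (0.9275 − 0.4302) + 4.17 × 0.4302 = 2.450 + 1.794 = 4.244 mg/L.
DO = C_s − D = 10.3 − 4.244 = 6.056 mg/L.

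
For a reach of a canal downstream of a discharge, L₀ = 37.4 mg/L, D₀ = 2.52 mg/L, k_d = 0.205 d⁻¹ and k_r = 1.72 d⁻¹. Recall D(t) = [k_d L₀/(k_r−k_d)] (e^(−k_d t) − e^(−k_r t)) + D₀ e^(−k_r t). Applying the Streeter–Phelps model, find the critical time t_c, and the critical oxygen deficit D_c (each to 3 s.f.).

t_c ≈ 0.949 d; D_c ≈ 3.67 mg/L

At the critical point dD/dt = 0, so k_d L₀ e^(−k_d t) = k_r D. Substituting D(t) from the Streeter–Phelps equation and solving for t gives
t_c = ln[(k_r/k_d)(1 − D₀(k_r−k_d)/(k_d L₀))] / (k_r−k_d).
Here k_r−k_d = 1.515 d⁻¹ and 1 − D₀(k_r−k_d)/(k_d L₀) = 1 − 2.52×1.515/(0.205×37.4) = 0.5020, so
t_c = ln(8.390 × 0.5020) / 1.515 = 1.438 / 1.515 = 0.9492 d.
L(t_c) = L₀ e^(−k_d t_c) = 37.4 × 0.8232 = 30.79 mg/L, and at the critical point k_r D_c = k_d L, so D_c = (0.205/1.72) × 30.79 = 3.669 mg/L.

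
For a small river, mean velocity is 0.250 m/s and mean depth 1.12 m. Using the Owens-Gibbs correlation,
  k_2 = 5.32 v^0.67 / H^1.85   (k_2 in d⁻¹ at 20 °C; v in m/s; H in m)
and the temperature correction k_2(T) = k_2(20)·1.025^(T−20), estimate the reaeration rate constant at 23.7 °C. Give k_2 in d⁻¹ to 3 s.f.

k_2 ≈ 1.87 d⁻¹

k_2(20) = 5.32 × 0.250^0.67 / 1.12^1.85 = 5.32 × 0.3950 / 1.233 = 1.704 d⁻¹.
k_2(23.7) = 1.704 × 1.025^(23.7−20) = 1.704 × 1.096 = 1.867 d⁻¹.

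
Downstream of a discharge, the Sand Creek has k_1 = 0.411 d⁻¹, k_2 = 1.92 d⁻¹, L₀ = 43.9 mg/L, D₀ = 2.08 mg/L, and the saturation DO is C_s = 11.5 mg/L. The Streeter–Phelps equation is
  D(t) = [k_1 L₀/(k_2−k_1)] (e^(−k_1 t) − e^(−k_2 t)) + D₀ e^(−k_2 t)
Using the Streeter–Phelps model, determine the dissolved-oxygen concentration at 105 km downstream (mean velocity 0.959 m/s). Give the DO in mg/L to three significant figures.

DO ≈ 5.26 mg/L

Travel time t = x/v = 105 km / (0.959 m/s) = 105000 m / 0.959 m/s = 109500 s = 1.267 d.
k_1 L₀/(k_2−k_1) = 0.411×43.9/(1.92−0.411) = 18.04/1.509 = 11.96 mg/L.
e^(−k_1 t) = e^(−0.411×1.267) = 0.5940; e^(−k_2 t) = e^(−1.92×1.267) = 0.08777.
D = 11.96 × (0.5940 − 0.08777) + 2.08 × 0.08777 = 6.053 + 0.1826 = 6.236 mg/L.
DO = C_s − D = 11.5 − 6.236 = 5.264 mg/L.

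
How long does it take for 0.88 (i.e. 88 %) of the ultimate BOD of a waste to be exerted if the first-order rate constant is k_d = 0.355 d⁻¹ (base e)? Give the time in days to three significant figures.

y/L₀ = 1 − e^(−k_d t) = 0.88 ⇒ e^(−k_d t) = 0.120
t = −ln(0.120) / 0.355 = 2.120 / 0.355 = 5.973 d.

t ≈ 5.97 d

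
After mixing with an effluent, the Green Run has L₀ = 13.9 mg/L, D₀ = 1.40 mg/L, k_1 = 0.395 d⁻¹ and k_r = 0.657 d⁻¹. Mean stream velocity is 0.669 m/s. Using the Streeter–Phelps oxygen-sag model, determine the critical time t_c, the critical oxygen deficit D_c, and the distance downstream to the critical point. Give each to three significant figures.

t_c = [1/(k_r−k_1)] ln[(k_r/k_1)(1 − D₀(k_r−k_1)/(k_1 L₀))]
= [1/(0.657−0.395)] ln[(0.657/0.395)(1 − 1.40×0.2620/(0.395×13.9))]
= (1/0.2620) ln[1.663 × 0.9332] = 3.817 × ln(1.552) = 3.817 × 0.4397 = 1.678 d.
L(t_c) = L₀ e^(−k_1 t_c) = 13.9 × 0.5154 = 7.164 mg/L, and at the critical point k_r D_c = k_1 L, so D_c = (0.395/0.657) × 7.164 = 4.307 mg/L.
x_c = v t_c = 0.669 m/s × 1.678 d × 86400 s/d = 97000 m ≈ 97.0 km.

t_c ≈ 1.68 d; D_c ≈ 4.31 mg/L; x_c ≈ 97.0 km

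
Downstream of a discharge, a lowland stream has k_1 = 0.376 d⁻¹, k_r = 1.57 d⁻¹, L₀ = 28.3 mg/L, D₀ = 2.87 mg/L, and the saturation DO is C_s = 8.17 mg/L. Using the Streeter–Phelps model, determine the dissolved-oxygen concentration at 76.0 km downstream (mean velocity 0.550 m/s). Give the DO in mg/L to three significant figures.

Travel time t = x/v = 76.0 km / (0.550 m/s) = 76000 m / 0.550 m/s = 138200 s = 1.599 d.
k_1 L₀/(k_r−k_1) = 0.376×28.3/(1.57−0.376) = 10.64/1.194 = 8.912 mg/L.
e^(−k_1 t) = e^(−0.376×1.599) = 0.5481; e^(−k_r t) = e^(−1.57×1.599) = 0.08119.
D = 8.912 × (0.5481 − 0.08119) + 2.87 × 0.08119 = 4.161 + 0.2330 = 4.394 mg/L.
DO = C_s − D = 8.17 − 4.394 = 3.776 mg/L.

DO ≈ 3.78 mg/L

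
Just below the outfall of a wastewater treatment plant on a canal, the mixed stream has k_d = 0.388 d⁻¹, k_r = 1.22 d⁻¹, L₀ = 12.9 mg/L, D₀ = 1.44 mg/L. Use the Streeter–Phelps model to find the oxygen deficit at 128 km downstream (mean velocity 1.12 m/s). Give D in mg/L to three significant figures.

D ≈ 2.69 mg/L

Travel time t = x/v = 128 km / (1.12 m/s) = 128000 m / 1.12 m/s = 114300 s = 1.323 d.
k_d L₀/(k_r−k_d) = 0.388×12.9/(1.22−0.388) = 5.005/0.8320 = 6.016 mg/L.
e^(−k_d t) = e^(−0.388×1.323) = 0.5986; e^(−k_r t) = e^(−1.22×1.323) = 0.1991.
D = 6.016 × (0.5986 − 0.1991) + 1.44 × 0.1991 = 2.403 + 0.2868 = 2.690 mg/L.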